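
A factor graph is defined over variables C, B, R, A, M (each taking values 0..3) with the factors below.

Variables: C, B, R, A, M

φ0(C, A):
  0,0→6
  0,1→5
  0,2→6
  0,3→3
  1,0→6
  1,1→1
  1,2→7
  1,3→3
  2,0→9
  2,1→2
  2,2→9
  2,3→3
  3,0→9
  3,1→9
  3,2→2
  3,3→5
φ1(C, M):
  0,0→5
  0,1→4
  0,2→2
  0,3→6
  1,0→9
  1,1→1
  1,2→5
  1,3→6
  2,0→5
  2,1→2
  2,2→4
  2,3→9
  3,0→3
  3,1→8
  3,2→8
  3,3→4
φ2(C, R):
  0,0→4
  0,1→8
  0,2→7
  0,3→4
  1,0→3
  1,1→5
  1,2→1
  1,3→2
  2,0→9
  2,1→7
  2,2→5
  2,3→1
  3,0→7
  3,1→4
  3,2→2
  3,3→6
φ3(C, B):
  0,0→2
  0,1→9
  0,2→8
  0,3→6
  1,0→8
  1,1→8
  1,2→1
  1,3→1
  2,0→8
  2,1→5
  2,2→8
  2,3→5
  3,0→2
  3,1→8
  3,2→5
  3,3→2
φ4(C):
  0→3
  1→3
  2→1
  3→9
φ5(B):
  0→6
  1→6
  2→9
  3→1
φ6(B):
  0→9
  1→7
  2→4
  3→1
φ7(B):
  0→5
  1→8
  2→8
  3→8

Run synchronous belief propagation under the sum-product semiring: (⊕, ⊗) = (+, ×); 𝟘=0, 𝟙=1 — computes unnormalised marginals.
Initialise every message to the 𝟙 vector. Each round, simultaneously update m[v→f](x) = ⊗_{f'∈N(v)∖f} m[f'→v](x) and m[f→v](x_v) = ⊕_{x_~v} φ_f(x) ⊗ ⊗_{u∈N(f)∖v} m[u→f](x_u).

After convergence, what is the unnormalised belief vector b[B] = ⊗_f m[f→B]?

init: all messages = 𝟙 over 4 values
r1 m[φ0→C] = [20, 17, 23, 25]
r1 m[φ0→A] = [30, 17, 24, 14]
r1 m[φ1→C] = [17, 21, 20, 23]
r1 m[φ1→M] = [22, 15, 19, 25]
r1 m[φ2→C] = [23, 11, 22, 19]
r1 m[φ2→R] = [23, 24, 15, 13]
r1 m[φ3→C] = [25, 18, 26, 17]
r1 m[φ3→B] = [20, 30, 22, 14]
r1 m[φ4→C] = [3, 3, 1, 9]
r1 m[φ5→B] = [6, 6, 9, 1]
r1 m[φ6→B] = [9, 7, 4, 1]
r1 m[φ7→B] = [5, 8, 8, 8]
r1 m[C→φ0] = [1, 1, 1, 1]
r1 m[C→φ1] = [1, 1, 1, 1]
r1 m[C→φ2] = [1, 1, 1, 1]
r1 m[C→φ3] = [1, 1, 1, 1]
r1 m[C→φ4] = [1, 1, 1, 1]
r1 m[B→φ3] = [1, 1, 1, 1]
r1 m[B→φ5] = [1, 1, 1, 1]
r1 m[B→φ6] = [1, 1, 1, 1]
r1 m[B→φ7] = [1, 1, 1, 1]
r1 m[R→φ2] = [1, 1, 1, 1]
r1 m[A→φ0] = [1, 1, 1, 1]
r1 m[M→φ1] = [1, 1, 1, 1]
r2 m[φ0→C] = [20, 17, 23, 25]
r2 m[φ0→A] = [30, 17, 24, 14]
r2 m[φ1→C] = [17, 21, 20, 23]
r2 m[φ1→M] = [22, 15, 19, 25]
r2 m[φ2→C] = [23, 11, 22, 19]
r2 m[φ2→R] = [23, 24, 15, 13]
r2 m[φ3→C] = [25, 18, 26, 17]
r2 m[φ3→B] = [20, 30, 22, 14]
r2 m[φ4→C] = [3, 3, 1, 9]
r2 m[φ5→B] = [6, 6, 9, 1]
r2 m[φ6→B] = [9, 7, 4, 1]
r2 m[φ7→B] = [5, 8, 8, 8]
r2 m[C→φ0] = [29325, 12474, 11440, 66861]
r2 m[C→φ1] = [34500, 10098, 13156, 72675]
r2 m[C→φ2] = [25500, 19278, 11960, 87975]
r2 m[C→φ3] = [23460, 11781, 10120, 98325]
r2 m[C→φ4] = [195500, 70686, 263120, 185725]
r2 m[B→φ3] = [270, 336, 288, 8]
r2 m[B→φ5] = [900, 1680, 704, 112]
r2 m[B→φ6] = [600, 1440, 1584, 112]
r2 m[B→φ7] = [1080, 1260, 792, 14]
r2 m[R→φ2] = [1, 1, 1, 1]
r2 m[A→φ0] = [1, 1, 1, 1]
r2 m[M→φ1] = [1, 1, 1, 1]
r3 m[φ0→C] = [20, 17, 23, 25]
r3 m[φ0→A] = [955503, 783728, 499950, 494022]
r3 m[φ1→C] = [17, 21, 20, 23]
r3 m[φ1→M] = [547187, 755810, 753514, 676692]
r3 m[φ2→C] = [23, 11, 22, 19]
r3 m[φ2→R] = [883299, 736010, 433528, 680366]
r3 m[φ3→C] = [5916, 5144, 6184, 4684]
r3 m[φ3→B] = [418778, 1142588, 772046, 399791]
r3 m[φ4→C] = [3, 3, 1, 9]
r3 m[φ5→B] = [6, 6, 9, 1]
r3 m[φ6→B] = [9, 7, 4, 1]
r3 m[φ7→B] = [5, 8, 8, 8]
r3 m[C→φ0] = [29325, 12474, 11440, 66861]
r3 m[C→φ1] = [34500, 10098, 13156, 72675]
r3 m[C→φ2] = [25500, 19278, 11960, 87975]
r3 m[C→φ3] = [23460, 11781, 10120, 98325]
r3 m[C→φ4] = [195500, 70686, 263120, 185725]
r3 m[B→φ3] = [270, 336, 288, 8]
r3 m[B→φ5] = [900, 1680, 704, 112]
r3 m[B→φ6] = [600, 1440, 1584, 112]
r3 m[B→φ7] = [1080, 1260, 792, 14]
r3 m[R→φ2] = [1, 1, 1, 1]
r3 m[A→φ0] = [1, 1, 1, 1]
r3 m[M→φ1] = [1, 1, 1, 1]
r4 m[φ0→C] = [20, 17, 23, 25]
r4 m[φ0→A] = [955503, 783728, 499950, 494022]
r4 m[φ1→C] = [17, 21, 20, 23]
r4 m[φ1→M] = [547187, 755810, 753514, 676692]
r4 m[φ2→C] = [23, 11, 22, 19]
r4 m[φ2→R] = [883299, 736010, 433528, 680366]
r4 m[φ3→C] = [5916, 5144, 6184, 4684]
r4 m[φ3→B] = [418778, 1142588, 772046, 399791]
r4 m[φ4→C] = [3, 3, 1, 9]
r4 m[φ5→B] = [6, 6, 9, 1]
r4 m[φ6→B] = [9, 7, 4, 1]
r4 m[φ7→B] = [5, 8, 8, 8]
r4 m[C→φ0] = [6939468, 3564792, 2720960, 18422172]
r4 m[C→φ1] = [8164080, 2885784, 3129104, 20024100]
r4 m[C→φ2] = [6034320, 5509224, 2844640, 24239700]
r4 m[C→φ3] = [23460, 11781, 10120, 98325]
r4 m[C→φ4] = [46263120, 20200488, 62582080, 51172700]
r4 m[B→φ3] = [270, 336, 288, 8]
r4 m[B→φ5] = [18845010, 63984928, 24705472, 3198328]
r4 m[B→φ6] = [12563340, 54844224, 55587312, 3198328]
r4 m[B→φ7] = [22614012, 47988696, 27793656, 399791]
r4 m[R→φ2] = [1, 1, 1, 1]
r4 m[A→φ0] = [1, 1, 1, 1]
r4 m[M→φ1] = [1, 1, 1, 1]
r5 m[φ0→C] = [20, 17, 23, 25]
r5 m[φ0→A] = [253313748, 209503600, 127923336, 131786520]
r5 m[φ1→C] = [17, 21, 20, 23]
r5 m[φ1→M] = [142510276, 201993112, 203466296, 174557520]
r5 m[φ2→C] = [23, 11, 22, 19]
r5 m[φ2→R] = [235944612, 192691960, 110452064, 183438568]
r5 m[φ3→C] = [5916, 5144, 6184, 4684]
r5 m[φ3→B] = [418778, 1142588, 772046, 399791]
r5 m[φ4→C] = [3, 3, 1, 9]
r5 m[φ5→B] = [6, 6, 9, 1]
r5 m[φ6→B] = [9, 7, 4, 1]
r5 m[φ7→B] = [5, 8, 8, 8]
r5 m[C→φ0] = [6939468, 3564792, 2720960, 18422172]
r5 m[C→φ1] = [8164080, 2885784, 3129104, 20024100]
r5 m[C→φ2] = [6034320, 5509224, 2844640, 24239700]
r5 m[C→φ3] = [23460, 11781, 10120, 98325]
r5 m[C→φ4] = [46263120, 20200488, 62582080, 51172700]
r5 m[B→φ3] = [270, 336, 288, 8]
r5 m[B→φ5] = [18845010, 63984928, 24705472, 3198328]
r5 m[B→φ6] = [12563340, 54844224, 55587312, 3198328]
r5 m[B→φ7] = [22614012, 47988696, 27793656, 399791]
r5 m[R→φ2] = [1, 1, 1, 1]
r5 m[A→φ0] = [1, 1, 1, 1]
r5 m[M→φ1] = [1, 1, 1, 1]
r6 m[φ0→C] = [20, 17, 23, 25]
r6 m[φ0→A] = [253313748, 209503600, 127923336, 131786520]
r6 m[φ1→C] = [17, 21, 20, 23]
r6 m[φ1→M] = [142510276, 201993112, 203466296, 174557520]
r6 m[φ2→C] = [23, 11, 22, 19]
r6 m[φ2→R] = [235944612, 192691960, 110452064, 183438568]
r6 m[φ3→C] = [5916, 5144, 6184, 4684]
r6 m[φ3→B] = [418778, 1142588, 772046, 399791]
r6 m[φ4→C] = [3, 3, 1, 9]
r6 m[φ5→B] = [6, 6, 9, 1]
r6 m[φ6→B] = [9, 7, 4, 1]
r6 m[φ7→B] = [5, 8, 8, 8]
r6 m[C→φ0] = [6939468, 3564792, 2720960, 18422172]
r6 m[C→φ1] = [8164080, 2885784, 3129104, 20024100]
r6 m[C→φ2] = [6034320, 5509224, 2844640, 24239700]
r6 m[C→φ3] = [23460, 11781, 10120, 98325]
r6 m[C→φ4] = [46263120, 20200488, 62582080, 51172700]
r6 m[B→φ3] = [270, 336, 288, 8]
r6 m[B→φ5] = [18845010, 63984928, 24705472, 3198328]
r6 m[B→φ6] = [12563340, 54844224, 55587312, 3198328]
r6 m[B→φ7] = [22614012, 47988696, 27793656, 399791]
r6 m[R→φ2] = [1, 1, 1, 1]
r6 m[A→φ0] = [1, 1, 1, 1]
r6 m[M→φ1] = [1, 1, 1, 1]
fixed point reached at round 6
b[B] = ⊗ incoming = [113070060, 383909568, 222349248, 3198328]

b[B] = [113070060, 383909568, 222349248, 3198328]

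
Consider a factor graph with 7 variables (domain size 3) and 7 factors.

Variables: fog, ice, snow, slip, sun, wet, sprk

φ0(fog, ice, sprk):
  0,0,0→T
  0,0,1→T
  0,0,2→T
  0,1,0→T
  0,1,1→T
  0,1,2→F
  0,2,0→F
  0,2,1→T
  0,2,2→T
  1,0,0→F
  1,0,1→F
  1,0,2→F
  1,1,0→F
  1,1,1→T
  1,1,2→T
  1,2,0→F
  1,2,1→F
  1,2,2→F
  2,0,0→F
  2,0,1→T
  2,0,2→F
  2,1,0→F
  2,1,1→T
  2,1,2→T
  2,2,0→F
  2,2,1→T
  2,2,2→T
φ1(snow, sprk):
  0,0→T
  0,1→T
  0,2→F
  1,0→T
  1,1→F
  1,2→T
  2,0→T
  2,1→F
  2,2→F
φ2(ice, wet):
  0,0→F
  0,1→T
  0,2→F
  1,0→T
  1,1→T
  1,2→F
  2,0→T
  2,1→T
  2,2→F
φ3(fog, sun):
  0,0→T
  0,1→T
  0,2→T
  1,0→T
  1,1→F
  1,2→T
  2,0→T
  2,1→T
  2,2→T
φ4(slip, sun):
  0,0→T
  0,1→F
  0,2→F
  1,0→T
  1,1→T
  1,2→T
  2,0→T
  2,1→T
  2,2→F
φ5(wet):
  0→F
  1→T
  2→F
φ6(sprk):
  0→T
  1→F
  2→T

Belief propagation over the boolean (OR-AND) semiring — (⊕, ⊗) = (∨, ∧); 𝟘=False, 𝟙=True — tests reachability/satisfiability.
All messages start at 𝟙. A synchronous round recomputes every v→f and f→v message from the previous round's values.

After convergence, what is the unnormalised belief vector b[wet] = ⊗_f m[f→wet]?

b[wet] = [F, T, F]

init: all messages = 𝟙 over 3 values
r1 m[φ0→fog] = [T, T, T]
r1 m[φ0→ice] = [T, T, T]
r1 m[φ0→sprk] = [T, T, T]
r1 m[φ1→snow] = [T, T, T]
r1 m[φ1→sprk] = [T, T, T]
r1 m[φ2→ice] = [T, T, T]
r1 m[φ2→wet] = [T, T, F]
r1 m[φ3→fog] = [T, T, T]
r1 m[φ3→sun] = [T, T, T]
r1 m[φ4→slip] = [T, T, T]
r1 m[φ4→sun] = [T, T, T]
r1 m[φ5→wet] = [F, T, F]
r1 m[φ6→sprk] = [T, F, T]
r1 m[fog→φ0] = [T, T, T]
r1 m[fog→φ3] = [T, T, T]
r1 m[ice→φ0] = [T, T, T]
r1 m[ice→φ2] = [T, T, T]
r1 m[snow→φ1] = [T, T, T]
r1 m[slip→φ4] = [T, T, T]
r1 m[sun→φ3] = [T, T, T]
r1 m[sun→φ4] = [T, T, T]
r1 m[wet→φ2] = [T, T, T]
r1 m[wet→φ5] = [T, T, T]
r1 m[sprk→φ0] = [T, T, T]
r1 m[sprk→φ1] = [T, T, T]
r1 m[sprk→φ6] = [T, T, T]
r2 m[φ0→fog] = [T, T, T]
r2 m[φ0→ice] = [T, T, T]
r2 m[φ0→sprk] = [T, T, T]
r2 m[φ1→snow] = [T, T, T]
r2 m[φ1→sprk] = [T, T, T]
r2 m[φ2→ice] = [T, T, T]
r2 m[φ2→wet] = [T, T, F]
r2 m[φ3→fog] = [T, T, T]
r2 m[φ3→sun] = [T, T, T]
r2 m[φ4→slip] = [T, T, T]
r2 m[φ4→sun] = [T, T, T]
r2 m[φ5→wet] = [F, T, F]
r2 m[φ6→sprk] = [T, F, T]
r2 m[fog→φ0] = [T, T, T]
r2 m[fog→φ3] = [T, T, T]
r2 m[ice→φ0] = [T, T, T]
r2 m[ice→φ2] = [T, T, T]
r2 m[snow→φ1] = [T, T, T]
r2 m[slip→φ4] = [T, T, T]
r2 m[sun→φ3] = [T, T, T]
r2 m[sun→φ4] = [T, T, T]
r2 m[wet→φ2] = [F, T, F]
r2 m[wet→φ5] = [T, T, F]
r2 m[sprk→φ0] = [T, F, T]
r2 m[sprk→φ1] = [T, F, T]
r2 m[sprk→φ6] = [T, T, T]
r3 m[φ0→fog] = [T, T, T]
r3 m[φ0→ice] = [T, T, T]
r3 m[φ0→sprk] = [T, T, T]
r3 m[φ1→snow] = [T, T, T]
r3 m[φ1→sprk] = [T, T, T]
r3 m[φ2→ice] = [T, T, T]
r3 m[φ2→wet] = [T, T, F]
r3 m[φ3→fog] = [T, T, T]
r3 m[φ3→sun] = [T, T, T]
r3 m[φ4→slip] = [T, T, T]
r3 m[φ4→sun] = [T, T, T]
r3 m[φ5→wet] = [F, T, F]
r3 m[φ6→sprk] = [T, F, T]
r3 m[fog→φ0] = [T, T, T]
r3 m[fog→φ3] = [T, T, T]
r3 m[ice→φ0] = [T, T, T]
r3 m[ice→φ2] = [T, T, T]
r3 m[snow→φ1] = [T, T, T]
r3 m[slip→φ4] = [T, T, T]
r3 m[sun→φ3] = [T, T, T]
r3 m[sun→φ4] = [T, T, T]
r3 m[wet→φ2] = [F, T, F]
r3 m[wet→φ5] = [T, T, F]
r3 m[sprk→φ0] = [T, F, T]
r3 m[sprk→φ1] = [T, F, T]
r3 m[sprk→φ6] = [T, T, T]
fixed point reached at round 3
b[wet] = ⊗ incoming = [F, T, F]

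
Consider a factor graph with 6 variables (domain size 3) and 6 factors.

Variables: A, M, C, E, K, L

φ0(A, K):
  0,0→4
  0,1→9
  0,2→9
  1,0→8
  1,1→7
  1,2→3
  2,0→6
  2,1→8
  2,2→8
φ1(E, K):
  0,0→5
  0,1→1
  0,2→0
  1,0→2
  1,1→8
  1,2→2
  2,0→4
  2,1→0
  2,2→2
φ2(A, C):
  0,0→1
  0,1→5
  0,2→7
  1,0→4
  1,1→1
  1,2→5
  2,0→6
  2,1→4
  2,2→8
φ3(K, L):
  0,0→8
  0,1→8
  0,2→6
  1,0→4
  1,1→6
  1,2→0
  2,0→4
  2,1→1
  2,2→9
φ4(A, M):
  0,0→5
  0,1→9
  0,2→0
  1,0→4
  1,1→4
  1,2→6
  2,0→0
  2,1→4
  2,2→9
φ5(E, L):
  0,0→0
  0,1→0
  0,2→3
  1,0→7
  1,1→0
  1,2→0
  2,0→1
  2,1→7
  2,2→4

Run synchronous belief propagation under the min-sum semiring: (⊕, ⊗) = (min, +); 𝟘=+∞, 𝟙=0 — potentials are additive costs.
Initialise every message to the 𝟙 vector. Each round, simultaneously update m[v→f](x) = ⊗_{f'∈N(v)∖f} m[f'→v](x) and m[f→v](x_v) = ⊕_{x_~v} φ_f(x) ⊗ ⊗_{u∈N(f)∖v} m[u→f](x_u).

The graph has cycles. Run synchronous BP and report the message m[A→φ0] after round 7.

init: all messages = 𝟙 over 3 values
r1 m[φ0→A] = [4, 3, 6]
r1 m[φ0→K] = [4, 7, 3]
r1 m[φ1→E] = [0, 2, 0]
r1 m[φ1→K] = [2, 0, 0]
r1 m[φ2→A] = [1, 1, 4]
r1 m[φ2→C] = [1, 1, 5]
r1 m[φ3→K] = [6, 0, 1]
r1 m[φ3→L] = [4, 1, 0]
r1 m[φ4→A] = [0, 4, 0]
r1 m[φ4→M] = [0, 4, 0]
r1 m[φ5→E] = [0, 0, 1]
r1 m[φ5→L] = [0, 0, 0]
r1 m[A→φ0] = [0, 0, 0]
r1 m[A→φ2] = [0, 0, 0]
r1 m[A→φ4] = [0, 0, 0]
r1 m[M→φ4] = [0, 0, 0]
r1 m[C→φ2] = [0, 0, 0]
r1 m[E→φ1] = [0, 0, 0]
r1 m[E→φ5] = [0, 0, 0]
r1 m[K→φ0] = [0, 0, 0]
r1 m[K→φ1] = [0, 0, 0]
r1 m[K→φ3] = [0, 0, 0]
r1 m[L→φ3] = [0, 0, 0]
r1 m[L→φ5] = [0, 0, 0]
r2 m[φ0→A] = [4, 3, 6]
r2 m[φ0→K] = [4, 7, 3]
r2 m[φ1→E] = [0, 2, 0]
r2 m[φ1→K] = [2, 0, 0]
r2 m[φ2→A] = [1, 1, 4]
r2 m[φ2→C] = [1, 1, 5]
r2 m[φ3→K] = [6, 0, 1]
r2 m[φ3→L] = [4, 1, 0]
r2 m[φ4→A] = [0, 4, 0]
r2 m[φ4→M] = [0, 4, 0]
r2 m[φ5→E] = [0, 0, 1]
r2 m[φ5→L] = [0, 0, 0]
r2 m[A→φ0] = [1, 5, 4]
r2 m[A→φ2] = [4, 7, 6]
r2 m[A→φ4] = [5, 4, 10]
r2 m[M→φ4] = [0, 0, 0]
r2 m[C→φ2] = [0, 0, 0]
r2 m[E→φ1] = [0, 0, 1]
r2 m[E→φ5] = [0, 2, 0]
r2 m[K→φ0] = [8, 0, 1]
r2 m[K→φ1] = [10, 7, 4]
r2 m[K→φ3] = [6, 7, 3]
r2 m[L→φ3] = [0, 0, 0]
r2 m[L→φ5] = [4, 1, 0]
r3 m[φ0→A] = [9, 4, 8]
r3 m[φ0→K] = [5, 10, 8]
r3 m[φ1→E] = [4, 6, 6]
r3 m[φ1→K] = [2, 1, 0]
r3 m[φ2→A] = [1, 1, 4]
r3 m[φ2→C] = [5, 8, 11]
r3 m[φ3→K] = [6, 0, 1]
r3 m[φ3→L] = [7, 4, 7]
r3 m[φ4→A] = [0, 4, 0]
r3 m[φ4→M] = [8, 8, 5]
r3 m[φ5→E] = [1, 0, 4]
r3 m[φ5→L] = [0, 0, 2]
r3 m[A→φ0] = [1, 5, 4]
r3 m[A→φ2] = [4, 7, 6]
r3 m[A→φ4] = [5, 4, 10]
r3 m[M→φ4] = [0, 0, 0]
r3 m[C→φ2] = [0, 0, 0]
r3 m[E→φ1] = [0, 0, 1]
r3 m[E→φ5] = [0, 2, 0]
r3 m[K→φ0] = [8, 0, 1]
r3 m[K→φ1] = [10, 7, 4]
r3 m[K→φ3] = [6, 7, 3]
r3 m[L→φ3] = [0, 0, 0]
r3 m[L→φ5] = [4, 1, 0]
r4 m[φ0→A] = [9, 4, 8]
r4 m[φ0→K] = [5, 10, 8]
r4 m[φ1→E] = [4, 6, 6]
r4 m[φ1→K] = [2, 1, 0]
r4 m[φ2→A] = [1, 1, 4]
r4 m[φ2→C] = [5, 8, 11]
r4 m[φ3→K] = [6, 0, 1]
r4 m[φ3→L] = [7, 4, 7]
r4 m[φ4→A] = [0, 4, 0]
r4 m[φ4→M] = [8, 8, 5]
r4 m[φ5→E] = [1, 0, 4]
r4 m[φ5→L] = [0, 0, 2]
r4 m[A→φ0] = [1, 5, 4]
r4 m[A→φ2] = [9, 8, 8]
r4 m[A→φ4] = [10, 5, 12]
r4 m[M→φ4] = [0, 0, 0]
r4 m[C→φ2] = [0, 0, 0]
r4 m[E→φ1] = [1, 0, 4]
r4 m[E→φ5] = [4, 6, 6]
r4 m[K→φ0] = [8, 1, 1]
r4 m[K→φ1] = [11, 10, 9]
r4 m[K→φ3] = [7, 11, 8]
r4 m[L→φ3] = [0, 0, 2]
r4 m[L→φ5] = [7, 4, 7]
r5 m[φ0→A] = [10, 4, 9]
r5 m[φ0→K] = [5, 10, 8]
r5 m[φ1→E] = [9, 11, 10]
r5 m[φ1→K] = [2, 2, 1]
r5 m[φ2→A] = [1, 1, 4]
r5 m[φ2→C] = [10, 9, 13]
r5 m[φ3→K] = [8, 2, 1]
r5 m[φ3→L] = [12, 9, 11]
r5 m[φ4→A] = [0, 4, 0]
r5 m[φ4→M] = [9, 9, 10]
r5 m[φ5→E] = [4, 4, 8]
r5 m[φ5→L] = [4, 4, 6]
r5 m[A→φ0] = [1, 5, 4]
r5 m[A→φ2] = [9, 8, 8]
r5 m[A→φ4] = [10, 5, 12]
r5 m[M→φ4] = [0, 0, 0]
r5 m[C→φ2] = [0, 0, 0]
r5 m[E→φ1] = [1, 0, 4]
r5 m[E→φ5] = [4, 6, 6]
r5 m[K→φ0] = [8, 1, 1]
r5 m[K→φ1] = [11, 10, 9]
r5 m[K→φ3] = [7, 11, 8]
r5 m[L→φ3] = [0, 0, 2]
r5 m[L→φ5] = [7, 4, 7]
r6 m[φ0→A] = [10, 4, 9]
r6 m[φ0→K] = [5, 10, 8]
r6 m[φ1→E] = [9, 11, 10]
r6 m[φ1→K] = [2, 2, 1]
r6 m[φ2→A] = [1, 1, 4]
r6 m[φ2→C] = [10, 9, 13]
r6 m[φ3→K] = [8, 2, 1]
r6 m[φ3→L] = [12, 9, 11]
r6 m[φ4→A] = [0, 4, 0]
r6 m[φ4→M] = [9, 9, 10]
r6 m[φ5→E] = [4, 4, 8]
r6 m[φ5→L] = [4, 4, 6]
r6 m[A→φ0] = [1, 5, 4]
r6 m[A→φ2] = [10, 8, 9]
r6 m[A→φ4] = [11, 5, 13]
r6 m[M→φ4] = [0, 0, 0]
r6 m[C→φ2] = [0, 0, 0]
r6 m[E→φ1] = [4, 4, 8]
r6 m[E→φ5] = [9, 11, 10]
r6 m[K→φ0] = [10, 4, 2]
r6 m[K→φ1] = [13, 12, 9]
r6 m[K→φ3] = [7, 12, 9]
r6 m[L→φ3] = [4, 4, 6]
r6 m[L→φ5] = [12, 9, 11]
r7 m[φ0→A] = [11, 5, 10]
r7 m[φ0→K] = [5, 10, 8]
r7 m[φ1→E] = [9, 11, 11]
r7 m[φ1→K] = [6, 5, 4]
r7 m[φ2→A] = [1, 1, 4]
r7 m[φ2→C] = [11, 9, 13]
r7 m[φ3→K] = [12, 6, 5]
r7 m[φ3→L] = [13, 10, 12]
r7 m[φ4→A] = [0, 4, 0]
r7 m[φ4→M] = [9, 9, 11]
r7 m[φ5→E] = [9, 9, 13]
r7 m[φ5→L] = [9, 9, 11]
r7 m[A→φ0] = [1, 5, 4]
r7 m[A→φ2] = [10, 8, 9]
r7 m[A→φ4] = [11, 5, 13]
r7 m[M→φ4] = [0, 0, 0]
r7 m[C→φ2] = [0, 0, 0]
r7 m[E→φ1] = [4, 4, 8]
r7 m[E→φ5] = [9, 11, 10]
r7 m[K→φ0] = [10, 4, 2]
r7 m[K→φ1] = [13, 12, 9]
r7 m[K→φ3] = [7, 12, 9]
r7 m[L→φ3] = [4, 4, 6]
r7 m[L→φ5] = [12, 9, 11]

message @ round 7 = [1, 5, 4]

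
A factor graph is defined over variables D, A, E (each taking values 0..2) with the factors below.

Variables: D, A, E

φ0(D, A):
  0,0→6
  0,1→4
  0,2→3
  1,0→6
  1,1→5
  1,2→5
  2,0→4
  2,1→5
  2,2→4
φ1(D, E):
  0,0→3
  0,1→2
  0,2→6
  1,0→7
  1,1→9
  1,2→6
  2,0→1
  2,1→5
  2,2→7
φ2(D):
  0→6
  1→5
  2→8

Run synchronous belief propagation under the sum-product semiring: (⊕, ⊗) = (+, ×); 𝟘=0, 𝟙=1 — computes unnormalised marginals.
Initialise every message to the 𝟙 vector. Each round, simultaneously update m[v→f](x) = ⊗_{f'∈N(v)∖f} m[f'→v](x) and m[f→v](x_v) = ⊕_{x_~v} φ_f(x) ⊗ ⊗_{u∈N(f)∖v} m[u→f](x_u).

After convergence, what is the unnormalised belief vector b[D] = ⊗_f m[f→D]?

b[D] = [858, 1760, 1352]

init: all messages = 𝟙 over 3 values
r1 m[φ0→D] = [13, 16, 13]
r1 m[φ0→A] = [16, 14, 12]
r1 m[φ1→D] = [11, 22, 13]
r1 m[φ1→E] = [11, 16, 19]
r1 m[φ2→D] = [6, 5, 8]
r1 m[D→φ0] = [1, 1, 1]
r1 m[D→φ1] = [1, 1, 1]
r1 m[D→φ2] = [1, 1, 1]
r1 m[A→φ0] = [1, 1, 1]
r1 m[E→φ1] = [1, 1, 1]
r2 m[φ0→D] = [13, 16, 13]
r2 m[φ0→A] = [16, 14, 12]
r2 m[φ1→D] = [11, 22, 13]
r2 m[φ1→E] = [11, 16, 19]
r2 m[φ2→D] = [6, 5, 8]
r2 m[D→φ0] = [66, 110, 104]
r2 m[D→φ1] = [78, 80, 104]
r2 m[D→φ2] = [143, 352, 169]
r2 m[A→φ0] = [1, 1, 1]
r2 m[E→φ1] = [1, 1, 1]
r3 m[φ0→D] = [13, 16, 13]
r3 m[φ0→A] = [1472, 1334, 1164]
r3 m[φ1→D] = [11, 22, 13]
r3 m[φ1→E] = [898, 1396, 1676]
r3 m[φ2→D] = [6, 5, 8]
r3 m[D→φ0] = [66, 110, 104]
r3 m[D→φ1] = [78, 80, 104]
r3 m[D→φ2] = [143, 352, 169]
r3 m[A→φ0] = [1, 1, 1]
r3 m[E→φ1] = [1, 1, 1]
r4 m[φ0→D] = [13, 16, 13]
r4 m[φ0→A] = [1472, 1334, 1164]
r4 m[φ1→D] = [11, 22, 13]
r4 m[φ1→E] = [898, 1396, 1676]
r4 m[φ2→D] = [6, 5, 8]
r4 m[D→φ0] = [66, 110, 104]
r4 m[D→φ1] = [78, 80, 104]
r4 m[D→φ2] = [143, 352, 169]
r4 m[A→φ0] = [1, 1, 1]
r4 m[E→φ1] = [1, 1, 1]
fixed point reached at round 4
b[D] = ⊗ incoming = [858, 1760, 1352]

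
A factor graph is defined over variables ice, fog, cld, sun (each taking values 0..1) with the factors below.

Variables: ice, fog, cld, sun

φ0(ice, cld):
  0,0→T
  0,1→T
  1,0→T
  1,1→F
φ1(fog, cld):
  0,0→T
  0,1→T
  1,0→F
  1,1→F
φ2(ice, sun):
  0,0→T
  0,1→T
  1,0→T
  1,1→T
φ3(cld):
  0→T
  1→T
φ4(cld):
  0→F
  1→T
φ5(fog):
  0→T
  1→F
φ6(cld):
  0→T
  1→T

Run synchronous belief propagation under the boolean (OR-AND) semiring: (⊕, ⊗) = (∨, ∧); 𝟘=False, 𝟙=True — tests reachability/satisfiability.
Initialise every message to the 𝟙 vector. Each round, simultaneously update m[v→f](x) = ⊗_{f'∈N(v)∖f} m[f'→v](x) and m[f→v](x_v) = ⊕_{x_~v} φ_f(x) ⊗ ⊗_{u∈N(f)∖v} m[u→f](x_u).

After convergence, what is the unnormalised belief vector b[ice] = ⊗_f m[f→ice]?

b[ice] = [T, F]

init: all messages = 𝟙 over 2 values
r1 m[φ0→ice] = [T, T]
r1 m[φ0→cld] = [T, T]
r1 m[φ1→fog] = [T, F]
r1 m[φ1→cld] = [T, T]
r1 m[φ2→ice] = [T, T]
r1 m[φ2→sun] = [T, T]
r1 m[φ3→cld] = [T, T]
r1 m[φ4→cld] = [F, T]
r1 m[φ5→fog] = [T, F]
r1 m[φ6→cld] = [T, T]
r1 m[ice→φ0] = [T, T]
r1 m[ice→φ2] = [T, T]
r1 m[fog→φ1] = [T, T]
r1 m[fog→φ5] = [T, T]
r1 m[cld→φ0] = [T, T]
r1 m[cld→φ1] = [T, T]
r1 m[cld→φ3] = [T, T]
r1 m[cld→φ4] = [T, T]
r1 m[cld→φ6] = [T, T]
r1 m[sun→φ2] = [T, T]
r2 m[φ0→ice] = [T, T]
r2 m[φ0→cld] = [T, T]
r2 m[φ1→fog] = [T, F]
r2 m[φ1→cld] = [T, T]
r2 m[φ2→ice] = [T, T]
r2 m[φ2→sun] = [T, T]
r2 m[φ3→cld] = [T, T]
r2 m[φ4→cld] = [F, T]
r2 m[φ5→fog] = [T, F]
r2 m[φ6→cld] = [T, T]
r2 m[ice→φ0] = [T, T]
r2 m[ice→φ2] = [T, T]
r2 m[fog→φ1] = [T, F]
r2 m[fog→φ5] = [T, F]
r2 m[cld→φ0] = [F, T]
r2 m[cld→φ1] = [F, T]
r2 m[cld→φ3] = [F, T]
r2 m[cld→φ4] = [T, T]
r2 m[cld→φ6] = [F, T]
r2 m[sun→φ2] = [T, T]
r3 m[φ0→ice] = [T, F]
r3 m[φ0→cld] = [T, T]
r3 m[φ1→fog] = [T, F]
r3 m[φ1→cld] = [T, T]
r3 m[φ2→ice] = [T, T]
r3 m[φ2→sun] = [T, T]
r3 m[φ3→cld] = [T, T]
r3 m[φ4→cld] = [F, T]
r3 m[φ5→fog] = [T, F]
r3 m[φ6→cld] = [T, T]
r3 m[ice→φ0] = [T, T]
r3 m[ice→φ2] = [T, T]
r3 m[fog→φ1] = [T, F]
r3 m[fog→φ5] = [T, F]
r3 m[cld→φ0] = [F, T]
r3 m[cld→φ1] = [F, T]
r3 m[cld→φ3] = [F, T]
r3 m[cld→φ4] = [T, T]
r3 m[cld→φ6] = [F, T]
r3 m[sun→φ2] = [T, T]
r4 m[φ0→ice] = [T, F]
r4 m[φ0→cld] = [T, T]
r4 m[φ1→fog] = [T, F]
r4 m[φ1→cld] = [T, T]
r4 m[φ2→ice] = [T, T]
r4 m[φ2→sun] = [T, T]
r4 m[φ3→cld] = [T, T]
r4 m[φ4→cld] = [F, T]
r4 m[φ5→fog] = [T, F]
r4 m[φ6→cld] = [T, T]
r4 m[ice→φ0] = [T, T]
r4 m[ice→φ2] = [T, F]
r4 m[fog→φ1] = [T, F]
r4 m[fog→φ5] = [T, F]
r4 m[cld→φ0] = [F, T]
r4 m[cld→φ1] = [F, T]
r4 m[cld→φ3] = [F, T]
r4 m[cld→φ4] = [T, T]
r4 m[cld→φ6] = [F, T]
r4 m[sun→φ2] = [T, T]
r5 m[φ0→ice] = [T, F]
r5 m[φ0→cld] = [T, T]
r5 m[φ1→fog] = [T, F]
r5 m[φ1→cld] = [T, T]
r5 m[φ2→ice] = [T, T]
r5 m[φ2→sun] = [T, T]
r5 m[φ3→cld] = [T, T]
r5 m[φ4→cld] = [F, T]
r5 m[φ5→fog] = [T, F]
r5 m[φ6→cld] = [T, T]
r5 m[ice→φ0] = [T, T]
r5 m[ice→φ2] = [T, F]
r5 m[fog→φ1] = [T, F]
r5 m[fog→φ5] = [T, F]
r5 m[cld→φ0] = [F, T]
r5 m[cld→φ1] = [F, T]
r5 m[cld→φ3] = [F, T]
r5 m[cld→φ4] = [T, T]
r5 m[cld→φ6] = [F, T]
r5 m[sun→φ2] = [T, T]
fixed point reached at round 5
b[ice] = ⊗ incoming = [T, F]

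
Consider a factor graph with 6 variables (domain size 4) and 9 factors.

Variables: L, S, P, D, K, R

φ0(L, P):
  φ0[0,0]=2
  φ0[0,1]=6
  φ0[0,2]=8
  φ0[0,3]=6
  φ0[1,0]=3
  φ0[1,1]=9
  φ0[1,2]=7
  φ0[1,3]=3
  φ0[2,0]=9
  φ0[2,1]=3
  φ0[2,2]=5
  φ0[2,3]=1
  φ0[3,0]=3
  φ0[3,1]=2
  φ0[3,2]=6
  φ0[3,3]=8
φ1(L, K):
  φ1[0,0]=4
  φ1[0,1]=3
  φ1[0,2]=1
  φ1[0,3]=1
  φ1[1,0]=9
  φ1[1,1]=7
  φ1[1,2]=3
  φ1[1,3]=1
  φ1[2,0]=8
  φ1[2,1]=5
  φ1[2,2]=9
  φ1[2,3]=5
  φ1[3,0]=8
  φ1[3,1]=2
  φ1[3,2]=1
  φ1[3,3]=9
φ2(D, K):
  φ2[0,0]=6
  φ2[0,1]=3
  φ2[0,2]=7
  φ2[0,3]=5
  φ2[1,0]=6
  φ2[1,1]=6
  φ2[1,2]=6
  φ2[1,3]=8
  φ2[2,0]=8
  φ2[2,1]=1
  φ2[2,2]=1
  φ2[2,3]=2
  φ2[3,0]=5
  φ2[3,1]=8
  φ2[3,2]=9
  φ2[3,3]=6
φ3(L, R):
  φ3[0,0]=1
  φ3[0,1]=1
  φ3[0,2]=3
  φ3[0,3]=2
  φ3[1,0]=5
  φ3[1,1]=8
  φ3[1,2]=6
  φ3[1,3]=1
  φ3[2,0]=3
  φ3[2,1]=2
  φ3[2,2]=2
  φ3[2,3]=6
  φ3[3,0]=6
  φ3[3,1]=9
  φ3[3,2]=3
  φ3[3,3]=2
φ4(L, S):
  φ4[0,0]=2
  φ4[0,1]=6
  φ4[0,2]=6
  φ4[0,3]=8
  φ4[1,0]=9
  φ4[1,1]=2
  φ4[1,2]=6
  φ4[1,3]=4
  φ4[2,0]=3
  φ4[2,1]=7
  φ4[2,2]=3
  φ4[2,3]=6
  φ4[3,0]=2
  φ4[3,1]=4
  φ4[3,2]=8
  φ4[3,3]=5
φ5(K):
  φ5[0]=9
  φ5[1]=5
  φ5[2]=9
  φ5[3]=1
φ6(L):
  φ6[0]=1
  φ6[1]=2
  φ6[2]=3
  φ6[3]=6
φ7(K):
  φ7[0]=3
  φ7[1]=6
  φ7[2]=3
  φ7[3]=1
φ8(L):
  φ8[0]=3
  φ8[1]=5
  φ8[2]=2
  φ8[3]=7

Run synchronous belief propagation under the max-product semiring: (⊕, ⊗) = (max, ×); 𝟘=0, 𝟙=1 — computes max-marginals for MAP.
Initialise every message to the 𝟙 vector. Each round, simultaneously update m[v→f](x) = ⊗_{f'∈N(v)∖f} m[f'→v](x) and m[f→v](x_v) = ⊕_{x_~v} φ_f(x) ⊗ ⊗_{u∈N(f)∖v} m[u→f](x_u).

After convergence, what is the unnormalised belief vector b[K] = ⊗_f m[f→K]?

b[K] = [41803776, 11612160, 5878656, 1741824]

init: all messages = 𝟙 over 4 values
r1 m[φ0→L] = [8, 9, 9, 8]
r1 m[φ0→P] = [9, 9, 8, 8]
r1 m[φ1→L] = [4, 9, 9, 9]
r1 m[φ1→K] = [9, 7, 9, 9]
r1 m[φ2→D] = [7, 8, 8, 9]
r1 m[φ2→K] = [8, 8, 9, 8]
r1 m[φ3→L] = [3, 8, 6, 9]
r1 m[φ3→R] = [6, 9, 6, 6]
r1 m[φ4→L] = [8, 9, 7, 8]
r1 m[φ4→S] = [9, 7, 8, 8]
r1 m[φ5→K] = [9, 5, 9, 1]
r1 m[φ6→L] = [1, 2, 3, 6]
r1 m[φ7→K] = [3, 6, 3, 1]
r1 m[φ8→L] = [3, 5, 2, 7]
r1 m[L→φ0] = [1, 1, 1, 1]
r1 m[L→φ1] = [1, 1, 1, 1]
r1 m[L→φ3] = [1, 1, 1, 1]
r1 m[L→φ4] = [1, 1, 1, 1]
r1 m[L→φ6] = [1, 1, 1, 1]
r1 m[L→φ8] = [1, 1, 1, 1]
r1 m[S→φ4] = [1, 1, 1, 1]
r1 m[P→φ0] = [1, 1, 1, 1]
r1 m[D→φ2] = [1, 1, 1, 1]
r1 m[K→φ1] = [1, 1, 1, 1]
r1 m[K→φ2] = [1, 1, 1, 1]
r1 m[K→φ5] = [1, 1, 1, 1]
r1 m[K→φ7] = [1, 1, 1, 1]
r1 m[R→φ3] = [1, 1, 1, 1]
r2 m[φ0→L] = [8, 9, 9, 8]
r2 m[φ0→P] = [9, 9, 8, 8]
r2 m[φ1→L] = [4, 9, 9, 9]
r2 m[φ1→K] = [9, 7, 9, 9]
r2 m[φ2→D] = [7, 8, 8, 9]
r2 m[φ2→K] = [8, 8, 9, 8]
r2 m[φ3→L] = [3, 8, 6, 9]
r2 m[φ3→R] = [6, 9, 6, 6]
r2 m[φ4→L] = [8, 9, 7, 8]
r2 m[φ4→S] = [9, 7, 8, 8]
r2 m[φ5→K] = [9, 5, 9, 1]
r2 m[φ6→L] = [1, 2, 3, 6]
r2 m[φ7→K] = [3, 6, 3, 1]
r2 m[φ8→L] = [3, 5, 2, 7]
r2 m[L→φ0] = [288, 6480, 2268, 27216]
r2 m[L→φ1] = [576, 6480, 2268, 24192]
r2 m[L→φ3] = [768, 7290, 3402, 24192]
r2 m[L→φ4] = [288, 6480, 2916, 27216]
r2 m[L→φ6] = [2304, 29160, 6804, 36288]
r2 m[L→φ8] = [768, 11664, 10206, 31104]
r2 m[S→φ4] = [1, 1, 1, 1]
r2 m[P→φ0] = [1, 1, 1, 1]
r2 m[D→φ2] = [1, 1, 1, 1]
r2 m[K→φ1] = [216, 240, 243, 8]
r2 m[K→φ2] = [243, 210, 243, 9]
r2 m[K→φ5] = [216, 336, 243, 72]
r2 m[K→φ7] = [648, 280, 729, 72]
r2 m[R→φ3] = [1, 1, 1, 1]
r3 m[φ0→L] = [8, 9, 9, 8]
r3 m[φ0→P] = [81648, 58320, 163296, 217728]
r3 m[φ1→L] = [864, 1944, 2187, 1728]
r3 m[φ1→K] = [193536, 48384, 24192, 217728]
r3 m[φ2→D] = [1701, 1458, 1944, 2187]
r3 m[φ2→K] = [8, 8, 9, 8]
r3 m[φ3→L] = [3, 8, 6, 9]
r3 m[φ3→R] = [145152, 217728, 72576, 48384]
r3 m[φ4→L] = [8, 9, 7, 8]
r3 m[φ4→S] = [58320, 108864, 217728, 136080]
r3 m[φ5→K] = [9, 5, 9, 1]
r3 m[φ6→L] = [1, 2, 3, 6]
r3 m[φ7→K] = [3, 6, 3, 1]
r3 m[φ8→L] = [3, 5, 2, 7]
r3 m[L→φ0] = [288, 6480, 2268, 27216]
r3 m[L→φ1] = [576, 6480, 2268, 24192]
r3 m[L→φ3] = [768, 7290, 3402, 24192]
r3 m[L→φ4] = [288, 6480, 2916, 27216]
r3 m[L→φ6] = [2304, 29160, 6804, 36288]
r3 m[L→φ8] = [768, 11664, 10206, 31104]
r3 m[S→φ4] = [1, 1, 1, 1]
r3 m[P→φ0] = [1, 1, 1, 1]
r3 m[D→φ2] = [1, 1, 1, 1]
r3 m[K→φ1] = [216, 240, 243, 8]
r3 m[K→φ2] = [243, 210, 243, 9]
r3 m[K→φ5] = [216, 336, 243, 72]
r3 m[K→φ7] = [648, 280, 729, 72]
r3 m[R→φ3] = [1, 1, 1, 1]
r4 m[φ0→L] = [8, 9, 9, 8]
r4 m[φ0→P] = [81648, 58320, 163296, 217728]
r4 m[φ1→L] = [864, 1944, 2187, 1728]
r4 m[φ1→K] = [193536, 48384, 24192, 217728]
r4 m[φ2→D] = [1701, 1458, 1944, 2187]
r4 m[φ2→K] = [8, 8, 9, 8]
r4 m[φ3→L] = [3, 8, 6, 9]
r4 m[φ3→R] = [145152, 217728, 72576, 48384]
r4 m[φ4→L] = [8, 9, 7, 8]
r4 m[φ4→S] = [58320, 108864, 217728, 136080]
r4 m[φ5→K] = [9, 5, 9, 1]
r4 m[φ6→L] = [1, 2, 3, 6]
r4 m[φ7→K] = [3, 6, 3, 1]
r4 m[φ8→L] = [3, 5, 2, 7]
r4 m[L→φ0] = [62208, 1399680, 551124, 5225472]
r4 m[L→φ1] = [576, 6480, 2268, 24192]
r4 m[L→φ3] = [165888, 1574640, 826686, 4644864]
r4 m[L→φ4] = [62208, 1399680, 708588, 5225472]
r4 m[L→φ6] = [497664, 6298560, 1653372, 6967296]
r4 m[L→φ8] = [165888, 2519424, 2480058, 5971968]
r4 m[S→φ4] = [1, 1, 1, 1]
r4 m[P→φ0] = [1, 1, 1, 1]
r4 m[D→φ2] = [1, 1, 1, 1]
r4 m[K→φ1] = [216, 240, 243, 8]
r4 m[K→φ2] = [5225472, 1451520, 653184, 217728]
r4 m[K→φ5] = [4644864, 2322432, 653184, 1741824]
r4 m[K→φ7] = [13934592, 1935360, 1959552, 1741824]
r4 m[R→φ3] = [1, 1, 1, 1]
r5 m[φ0→L] = [8, 9, 9, 8]
r5 m[φ0→P] = [15676416, 12597120, 31352832, 41803776]
r5 m[φ1→L] = [864, 1944, 2187, 1728]
r5 m[φ1→K] = [193536, 48384, 24192, 217728]
r5 m[φ2→D] = [31352832, 31352832, 41803776, 26127360]
r5 m[φ2→K] = [8, 8, 9, 8]
r5 m[φ3→L] = [3, 8, 6, 9]
r5 m[φ3→R] = [27869184, 41803776, 13934592, 9289728]
r5 m[φ4→L] = [8, 9, 7, 8]
r5 m[φ4→S] = [12597120, 20901888, 41803776, 26127360]
r5 m[φ5→K] = [9, 5, 9, 1]
r5 m[φ6→L] = [1, 2, 3, 6]
r5 m[φ7→K] = [3, 6, 3, 1]
r5 m[φ8→L] = [3, 5, 2, 7]
r5 m[L→φ0] = [62208, 1399680, 551124, 5225472]
r5 m[L→φ1] = [576, 6480, 2268, 24192]
r5 m[L→φ3] = [165888, 1574640, 826686, 4644864]
r5 m[L→φ4] = [62208, 1399680, 708588, 5225472]
r5 m[L→φ6] = [497664, 6298560, 1653372, 6967296]
r5 m[L→φ8] = [165888, 2519424, 2480058, 5971968]
r5 m[S→φ4] = [1, 1, 1, 1]
r5 m[P→φ0] = [1, 1, 1, 1]
r5 m[D→φ2] = [1, 1, 1, 1]
r5 m[K→φ1] = [216, 240, 243, 8]
r5 m[K→φ2] = [5225472, 1451520, 653184, 217728]
r5 m[K→φ5] = [4644864, 2322432, 653184, 1741824]
r5 m[K→φ7] = [13934592, 1935360, 1959552, 1741824]
r5 m[R→φ3] = [1, 1, 1, 1]
r6 m[φ0→L] = [8, 9, 9, 8]
r6 m[φ0→P] = [15676416, 12597120, 31352832, 41803776]
r6 m[φ1→L] = [864, 1944, 2187, 1728]
r6 m[φ1→K] = [193536, 48384, 24192, 217728]
r6 m[φ2→D] = [31352832, 31352832, 41803776, 26127360]
r6 m[φ2→K] = [8, 8, 9, 8]
r6 m[φ3→L] = [3, 8, 6, 9]
r6 m[φ3→R] = [27869184, 41803776, 13934592, 9289728]
r6 m[φ4→L] = [8, 9, 7, 8]
r6 m[φ4→S] = [12597120, 20901888, 41803776, 26127360]
r6 m[φ5→K] = [9, 5, 9, 1]
r6 m[φ6→L] = [1, 2, 3, 6]
r6 m[φ7→K] = [3, 6, 3, 1]
r6 m[φ8→L] = [3, 5, 2, 7]
r6 m[L→φ0] = [62208, 1399680, 551124, 5225472]
r6 m[L→φ1] = [576, 6480, 2268, 24192]
r6 m[L→φ3] = [165888, 1574640, 826686, 4644864]
r6 m[L→φ4] = [62208, 1399680, 708588, 5225472]
r6 m[L→φ6] = [497664, 6298560, 1653372, 6967296]
r6 m[L→φ8] = [165888, 2519424, 2480058, 5971968]
r6 m[S→φ4] = [1, 1, 1, 1]
r6 m[P→φ0] = [1, 1, 1, 1]
r6 m[D→φ2] = [1, 1, 1, 1]
r6 m[K→φ1] = [216, 240, 243, 8]
r6 m[K→φ2] = [5225472, 1451520, 653184, 217728]
r6 m[K→φ5] = [4644864, 2322432, 653184, 1741824]
r6 m[K→φ7] = [13934592, 1935360, 1959552, 1741824]
r6 m[R→φ3] = [1, 1, 1, 1]
fixed point reached at round 6
b[K] = ⊗ incoming = [41803776, 11612160, 5878656, 1741824]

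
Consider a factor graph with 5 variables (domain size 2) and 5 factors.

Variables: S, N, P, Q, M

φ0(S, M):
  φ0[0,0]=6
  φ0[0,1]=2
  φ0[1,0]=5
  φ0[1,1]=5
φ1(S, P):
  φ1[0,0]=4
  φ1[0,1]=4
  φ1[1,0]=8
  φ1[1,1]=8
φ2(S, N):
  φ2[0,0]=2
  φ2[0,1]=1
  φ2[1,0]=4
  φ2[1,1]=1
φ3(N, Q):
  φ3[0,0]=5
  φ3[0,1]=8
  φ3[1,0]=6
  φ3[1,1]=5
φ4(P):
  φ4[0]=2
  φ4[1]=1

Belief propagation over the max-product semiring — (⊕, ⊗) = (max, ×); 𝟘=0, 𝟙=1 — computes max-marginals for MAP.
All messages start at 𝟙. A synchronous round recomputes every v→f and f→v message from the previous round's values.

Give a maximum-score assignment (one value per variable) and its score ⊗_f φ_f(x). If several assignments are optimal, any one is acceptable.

assignment: (S=1, N=0, P=0, Q=1, M=0); score = 2560

init: all messages = 𝟙 over 2 values
r1 m[φ0→S] = [6, 5]
r1 m[φ0→M] = [6, 5]
r1 m[φ1→S] = [4, 8]
r1 m[φ1→P] = [8, 8]
r1 m[φ2→S] = [2, 4]
r1 m[φ2→N] = [4, 1]
r1 m[φ3→N] = [8, 6]
r1 m[φ3→Q] = [6, 8]
r1 m[φ4→P] = [2, 1]
r1 m[S→φ0] = [1, 1]
r1 m[S→φ1] = [1, 1]
r1 m[S→φ2] = [1, 1]
r1 m[N→φ2] = [1, 1]
r1 m[N→φ3] = [1, 1]
r1 m[P→φ1] = [1, 1]
r1 m[P→φ4] = [1, 1]
r1 m[Q→φ3] = [1, 1]
r1 m[M→φ0] = [1, 1]
r2 m[φ0→S] = [6, 5]
r2 m[φ0→M] = [6, 5]
r2 m[φ1→S] = [4, 8]
r2 m[φ1→P] = [8, 8]
r2 m[φ2→S] = [2, 4]
r2 m[φ2→N] = [4, 1]
r2 m[φ3→N] = [8, 6]
r2 m[φ3→Q] = [6, 8]
r2 m[φ4→P] = [2, 1]
r2 m[S→φ0] = [8, 32]
r2 m[S→φ1] = [12, 20]
r2 m[S→φ2] = [24, 40]
r2 m[N→φ2] = [8, 6]
r2 m[N→φ3] = [4, 1]
r2 m[P→φ1] = [2, 1]
r2 m[P→φ4] = [8, 8]
r2 m[Q→φ3] = [1, 1]
r2 m[M→φ0] = [1, 1]
r3 m[φ0→S] = [6, 5]
r3 m[φ0→M] = [160, 160]
r3 m[φ1→S] = [8, 16]
r3 m[φ1→P] = [160, 160]
r3 m[φ2→S] = [16, 32]
r3 m[φ2→N] = [160, 40]
r3 m[φ3→N] = [8, 6]
r3 m[φ3→Q] = [20, 32]
r3 m[φ4→P] = [2, 1]
r3 m[S→φ0] = [8, 32]
r3 m[S→φ1] = [12, 20]
r3 m[S→φ2] = [24, 40]
r3 m[N→φ2] = [8, 6]
r3 m[N→φ3] = [4, 1]
r3 m[P→φ1] = [2, 1]
r3 m[P→φ4] = [8, 8]
r3 m[Q→φ3] = [1, 1]
r3 m[M→φ0] = [1, 1]
r4 m[φ0→S] = [6, 5]
r4 m[φ0→M] = [160, 160]
r4 m[φ1→S] = [8, 16]
r4 m[φ1→P] = [160, 160]
r4 m[φ2→S] = [16, 32]
r4 m[φ2→N] = [160, 40]
r4 m[φ3→N] = [8, 6]
r4 m[φ3→Q] = [20, 32]
r4 m[φ4→P] = [2, 1]
r4 m[S→φ0] = [128, 512]
r4 m[S→φ1] = [96, 160]
r4 m[S→φ2] = [48, 80]
r4 m[N→φ2] = [8, 6]
r4 m[N→φ3] = [160, 40]
r4 m[P→φ1] = [2, 1]
r4 m[P→φ4] = [160, 160]
r4 m[Q→φ3] = [1, 1]
r4 m[M→φ0] = [1, 1]
r5 m[φ0→S] = [6, 5]
r5 m[φ0→M] = [2560, 2560]
r5 m[φ1→S] = [8, 16]
r5 m[φ1→P] = [1280, 1280]
r5 m[φ2→S] = [16, 32]
r5 m[φ2→N] = [320, 80]
r5 m[φ3→N] = [8, 6]
r5 m[φ3→Q] = [800, 1280]
r5 m[φ4→P] = [2, 1]
r5 m[S→φ0] = [128, 512]
r5 m[S→φ1] = [96, 160]
r5 m[S→φ2] = [48, 80]
r5 m[N→φ2] = [8, 6]
r5 m[N→φ3] = [160, 40]
r5 m[P→φ1] = [2, 1]
r5 m[P→φ4] = [160, 160]
r5 m[Q→φ3] = [1, 1]
r5 m[M→φ0] = [1, 1]
r6 m[φ0→S] = [6, 5]
r6 m[φ0→M] = [2560, 2560]
r6 m[φ1→S] = [8, 16]
r6 m[φ1→P] = [1280, 1280]
r6 m[φ2→S] = [16, 32]
r6 m[φ2→N] = [320, 80]
r6 m[φ3→N] = [8, 6]
r6 m[φ3→Q] = [800, 1280]
r6 m[φ4→P] = [2, 1]
r6 m[S→φ0] = [128, 512]
r6 m[S→φ1] = [96, 160]
r6 m[S→φ2] = [48, 80]
r6 m[N→φ2] = [8, 6]
r6 m[N→φ3] = [320, 80]
r6 m[P→φ1] = [2, 1]
r6 m[P→φ4] = [1280, 1280]
r6 m[Q→φ3] = [1, 1]
r6 m[M→φ0] = [1, 1]
r7 m[φ0→S] = [6, 5]
r7 m[φ0→M] = [2560, 2560]
r7 m[φ1→S] = [8, 16]
r7 m[φ1→P] = [1280, 1280]
r7 m[φ2→S] = [16, 32]
r7 m[φ2→N] = [320, 80]
r7 m[φ3→N] = [8, 6]
r7 m[φ3→Q] = [1600, 2560]
r7 m[φ4→P] = [2, 1]
r7 m[S→φ0] = [128, 512]
r7 m[S→φ1] = [96, 160]
r7 m[S→φ2] = [48, 80]
r7 m[N→φ2] = [8, 6]
r7 m[N→φ3] = [320, 80]
r7 m[P→φ1] = [2, 1]
r7 m[P→φ4] = [1280, 1280]
r7 m[Q→φ3] = [1, 1]
r7 m[M→φ0] = [1, 1]
r8 m[φ0→S] = [6, 5]
r8 m[φ0→M] = [2560, 2560]
r8 m[φ1→S] = [8, 16]
r8 m[φ1→P] = [1280, 1280]
r8 m[φ2→S] = [16, 32]
r8 m[φ2→N] = [320, 80]
r8 m[φ3→N] = [8, 6]
r8 m[φ3→Q] = [1600, 2560]
r8 m[φ4→P] = [2, 1]
r8 m[S→φ0] = [128, 512]
r8 m[S→φ1] = [96, 160]
r8 m[S→φ2] = [48, 80]
r8 m[N→φ2] = [8, 6]
r8 m[N→φ3] = [320, 80]
r8 m[P→φ1] = [2, 1]
r8 m[P→φ4] = [1280, 1280]
r8 m[Q→φ3] = [1, 1]
r8 m[M→φ0] = [1, 1]
fixed point reached at round 8
traceback from S: (S=1, N=0, P=0, Q=1, M=0), score=2560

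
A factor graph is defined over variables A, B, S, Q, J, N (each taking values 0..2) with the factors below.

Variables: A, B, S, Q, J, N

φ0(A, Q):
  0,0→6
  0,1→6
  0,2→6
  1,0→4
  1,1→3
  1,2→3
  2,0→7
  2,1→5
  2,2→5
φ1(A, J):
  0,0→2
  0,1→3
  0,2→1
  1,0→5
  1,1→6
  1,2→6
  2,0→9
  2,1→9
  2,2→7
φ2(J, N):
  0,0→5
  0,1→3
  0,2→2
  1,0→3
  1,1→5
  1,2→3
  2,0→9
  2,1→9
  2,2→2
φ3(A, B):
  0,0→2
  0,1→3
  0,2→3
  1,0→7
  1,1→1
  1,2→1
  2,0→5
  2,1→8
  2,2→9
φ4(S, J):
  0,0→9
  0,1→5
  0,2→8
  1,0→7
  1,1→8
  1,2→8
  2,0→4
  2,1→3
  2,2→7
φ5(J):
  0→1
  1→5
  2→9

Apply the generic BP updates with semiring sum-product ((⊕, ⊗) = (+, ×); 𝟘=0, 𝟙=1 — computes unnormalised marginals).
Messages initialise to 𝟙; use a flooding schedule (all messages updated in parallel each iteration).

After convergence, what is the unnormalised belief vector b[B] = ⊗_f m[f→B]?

b[B] = [5726380, 5962120, 6620020]

init: all messages = 𝟙 over 3 values
r1 m[φ0→A] = [18, 10, 17]
r1 m[φ0→Q] = [17, 14, 14]
r1 m[φ1→A] = [6, 17, 25]
r1 m[φ1→J] = [16, 18, 14]
r1 m[φ2→J] = [10, 11, 20]
r1 m[φ2→N] = [17, 17, 7]
r1 m[φ3→A] = [8, 9, 22]
r1 m[φ3→B] = [14, 12, 13]
r1 m[φ4→S] = [22, 23, 14]
r1 m[φ4→J] = [20, 16, 23]
r1 m[φ5→J] = [1, 5, 9]
r1 m[A→φ0] = [1, 1, 1]
r1 m[A→φ1] = [1, 1, 1]
r1 m[A→φ3] = [1, 1, 1]
r1 m[B→φ3] = [1, 1, 1]
r1 m[S→φ4] = [1, 1, 1]
r1 m[Q→φ0] = [1, 1, 1]
r1 m[J→φ1] = [1, 1, 1]
r1 m[J→φ2] = [1, 1, 1]
r1 m[J→φ4] = [1, 1, 1]
r1 m[J→φ5] = [1, 1, 1]
r1 m[N→φ2] = [1, 1, 1]
r2 m[φ0→A] = [18, 10, 17]
r2 m[φ0→Q] = [17, 14, 14]
r2 m[φ1→A] = [6, 17, 25]
r2 m[φ1→J] = [16, 18, 14]
r2 m[φ2→J] = [10, 11, 20]
r2 m[φ2→N] = [17, 17, 7]
r2 m[φ3→A] = [8, 9, 22]
r2 m[φ3→B] = [14, 12, 13]
r2 m[φ4→S] = [22, 23, 14]
r2 m[φ4→J] = [20, 16, 23]
r2 m[φ5→J] = [1, 5, 9]
r2 m[A→φ0] = [48, 153, 550]
r2 m[A→φ1] = [144, 90, 374]
r2 m[A→φ3] = [108, 170, 425]
r2 m[B→φ3] = [1, 1, 1]
r2 m[S→φ4] = [1, 1, 1]
r2 m[Q→φ0] = [1, 1, 1]
r2 m[J→φ1] = [200, 880, 4140]
r2 m[J→φ2] = [320, 1440, 2898]
r2 m[J→φ4] = [160, 990, 2520]
r2 m[J→φ5] = [3200, 3168, 6440]
r2 m[N→φ2] = [1, 1, 1]
r3 m[φ0→A] = [18, 10, 17]
r3 m[φ0→Q] = [4750, 3497, 3497]
r3 m[φ1→A] = [7180, 31120, 38700]
r3 m[φ1→J] = [4104, 4338, 3302]
r3 m[φ2→J] = [10, 11, 20]
r3 m[φ2→N] = [32002, 34242, 10756]
r3 m[φ3→A] = [8, 9, 22]
r3 m[φ3→B] = [3531, 3894, 4319]
r3 m[φ4→S] = [26550, 29200, 21250]
r3 m[φ4→J] = [20, 16, 23]
r3 m[φ5→J] = [1, 5, 9]
r3 m[A→φ0] = [48, 153, 550]
r3 m[A→φ1] = [144, 90, 374]
r3 m[A→φ3] = [108, 170, 425]
r3 m[B→φ3] = [1, 1, 1]
r3 m[S→φ4] = [1, 1, 1]
r3 m[Q→φ0] = [1, 1, 1]
r3 m[J→φ1] = [200, 880, 4140]
r3 m[J→φ2] = [320, 1440, 2898]
r3 m[J→φ4] = [160, 990, 2520]
r3 m[J→φ5] = [3200, 3168, 6440]
r3 m[N→φ2] = [1, 1, 1]
r4 m[φ0→A] = [18, 10, 17]
r4 m[φ0→Q] = [4750, 3497, 3497]
r4 m[φ1→A] = [7180, 31120, 38700]
r4 m[φ1→J] = [4104, 4338, 3302]
r4 m[φ2→J] = [10, 11, 20]
r4 m[φ2→N] = [32002, 34242, 10756]
r4 m[φ3→A] = [8, 9, 22]
r4 m[φ3→B] = [3531, 3894, 4319]
r4 m[φ4→S] = [26550, 29200, 21250]
r4 m[φ4→J] = [20, 16, 23]
r4 m[φ5→J] = [1, 5, 9]
r4 m[A→φ0] = [57440, 280080, 851400]
r4 m[A→φ1] = [144, 90, 374]
r4 m[A→φ3] = [129240, 311200, 657900]
r4 m[B→φ3] = [1, 1, 1]
r4 m[S→φ4] = [1, 1, 1]
r4 m[Q→φ0] = [1, 1, 1]
r4 m[J→φ1] = [200, 880, 4140]
r4 m[J→φ2] = [82080, 347040, 683514]
r4 m[J→φ4] = [41040, 238590, 594360]
r4 m[J→φ5] = [820800, 763488, 1518920]
r4 m[N→φ2] = [1, 1, 1]
r5 m[φ0→A] = [18, 10, 17]
r5 m[φ0→Q] = [7424760, 5441880, 5441880]
r5 m[φ1→A] = [7180, 31120, 38700]
r5 m[φ1→J] = [4104, 4338, 3302]
r5 m[φ2→J] = [10, 11, 20]
r5 m[φ2→N] = [7603146, 8133066, 2572308]
r5 m[φ3→A] = [8, 9, 22]
r5 m[φ3→B] = [5726380, 5962120, 6620020]
r5 m[φ4→S] = [6317190, 6950880, 5040450]
r5 m[φ4→J] = [20, 16, 23]
r5 m[φ5→J] = [1, 5, 9]
r5 m[A→φ0] = [57440, 280080, 851400]
r5 m[A→φ1] = [144, 90, 374]
r5 m[A→φ3] = [129240, 311200, 657900]
r5 m[B→φ3] = [1, 1, 1]
r5 m[S→φ4] = [1, 1, 1]
r5 m[Q→φ0] = [1, 1, 1]
r5 m[J→φ1] = [200, 880, 4140]
r5 m[J→φ2] = [82080, 347040, 683514]
r5 m[J→φ4] = [41040, 238590, 594360]
r5 m[J→φ5] = [820800, 763488, 1518920]
r5 m[N→φ2] = [1, 1, 1]
r6 m[φ0→A] = [18, 10, 17]
r6 m[φ0→Q] = [7424760, 5441880, 5441880]
r6 m[φ1→A] = [7180, 31120, 38700]
r6 m[φ1→J] = [4104, 4338, 3302]
r6 m[φ2→J] = [10, 11, 20]
r6 m[φ2→N] = [7603146, 8133066, 2572308]
r6 m[φ3→A] = [8, 9, 22]
r6 m[φ3→B] = [5726380, 5962120, 6620020]
r6 m[φ4→S] = [6317190, 6950880, 5040450]
r6 m[φ4→J] = [20, 16, 23]
r6 m[φ5→J] = [1, 5, 9]
r6 m[A→φ0] = [57440, 280080, 851400]
r6 m[A→φ1] = [144, 90, 374]
r6 m[A→φ3] = [129240, 311200, 657900]
r6 m[B→φ3] = [1, 1, 1]
r6 m[S→φ4] = [1, 1, 1]
r6 m[Q→φ0] = [1, 1, 1]
r6 m[J→φ1] = [200, 880, 4140]
r6 m[J→φ2] = [82080, 347040, 683514]
r6 m[J→φ4] = [41040, 238590, 594360]
r6 m[J→φ5] = [820800, 763488, 1518920]
r6 m[N→φ2] = [1, 1, 1]
fixed point reached at round 6
b[B] = ⊗ incoming = [5726380, 5962120, 6620020]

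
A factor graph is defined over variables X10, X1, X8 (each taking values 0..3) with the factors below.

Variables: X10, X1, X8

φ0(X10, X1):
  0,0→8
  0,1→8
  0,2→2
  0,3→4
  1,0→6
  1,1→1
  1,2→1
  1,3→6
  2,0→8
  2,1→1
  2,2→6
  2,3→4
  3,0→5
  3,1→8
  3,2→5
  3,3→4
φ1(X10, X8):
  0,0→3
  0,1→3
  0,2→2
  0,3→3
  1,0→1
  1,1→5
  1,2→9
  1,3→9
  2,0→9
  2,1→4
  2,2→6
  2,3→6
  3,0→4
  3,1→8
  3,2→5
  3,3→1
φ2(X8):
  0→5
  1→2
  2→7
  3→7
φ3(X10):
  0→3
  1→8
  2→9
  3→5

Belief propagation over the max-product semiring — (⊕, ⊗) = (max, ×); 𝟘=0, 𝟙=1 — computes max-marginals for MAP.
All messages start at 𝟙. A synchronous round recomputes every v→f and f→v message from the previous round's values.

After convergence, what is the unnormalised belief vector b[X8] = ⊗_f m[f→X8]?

init: all messages = 𝟙 over 4 values
r1 m[φ0→X10] = [8, 6, 8, 8]
r1 m[φ0→X1] = [8, 8, 6, 6]
r1 m[φ1→X10] = [3, 9, 9, 8]
r1 m[φ1→X8] = [9, 8, 9, 9]
r1 m[φ2→X8] = [5, 2, 7, 7]
r1 m[φ3→X10] = [3, 8, 9, 5]
r1 m[X10→φ0] = [1, 1, 1, 1]
r1 m[X10→φ1] = [1, 1, 1, 1]
r1 m[X10→φ3] = [1, 1, 1, 1]
r1 m[X1→φ0] = [1, 1, 1, 1]
r1 m[X8→φ1] = [1, 1, 1, 1]
r1 m[X8→φ2] = [1, 1, 1, 1]
r2 m[φ0→X10] = [8, 6, 8, 8]
r2 m[φ0→X1] = [8, 8, 6, 6]
r2 m[φ1→X10] = [3, 9, 9, 8]
r2 m[φ1→X8] = [9, 8, 9, 9]
r2 m[φ2→X8] = [5, 2, 7, 7]
r2 m[φ3→X10] = [3, 8, 9, 5]
r2 m[X10→φ0] = [9, 72, 81, 40]
r2 m[X10→φ1] = [24, 48, 72, 40]
r2 m[X10→φ3] = [24, 54, 72, 64]
r2 m[X1→φ0] = [1, 1, 1, 1]
r2 m[X8→φ1] = [5, 2, 7, 7]
r2 m[X8→φ2] = [9, 8, 9, 9]
r3 m[φ0→X10] = [8, 6, 8, 8]
r3 m[φ0→X1] = [648, 320, 486, 432]
r3 m[φ1→X10] = [21, 63, 45, 35]
r3 m[φ1→X8] = [648, 320, 432, 432]
r3 m[φ2→X8] = [5, 2, 7, 7]
r3 m[φ3→X10] = [3, 8, 9, 5]
r3 m[X10→φ0] = [9, 72, 81, 40]
r3 m[X10→φ1] = [24, 48, 72, 40]
r3 m[X10→φ3] = [24, 54, 72, 64]
r3 m[X1→φ0] = [1, 1, 1, 1]
r3 m[X8→φ1] = [5, 2, 7, 7]
r3 m[X8→φ2] = [9, 8, 9, 9]
r4 m[φ0→X10] = [8, 6, 8, 8]
r4 m[φ0→X1] = [648, 320, 486, 432]
r4 m[φ1→X10] = [21, 63, 45, 35]
r4 m[φ1→X8] = [648, 320, 432, 432]
r4 m[φ2→X8] = [5, 2, 7, 7]
r4 m[φ3→X10] = [3, 8, 9, 5]
r4 m[X10→φ0] = [63, 504, 405, 175]
r4 m[X10→φ1] = [24, 48, 72, 40]
r4 m[X10→φ3] = [168, 378, 360, 280]
r4 m[X1→φ0] = [1, 1, 1, 1]
r4 m[X8→φ1] = [5, 2, 7, 7]
r4 m[X8→φ2] = [648, 320, 432, 432]
r5 m[φ0→X10] = [8, 6, 8, 8]
r5 m[φ0→X1] = [3240, 1400, 2430, 3024]
r5 m[φ1→X10] = [21, 63, 45, 35]
r5 m[φ1→X8] = [648, 320, 432, 432]
r5 m[φ2→X8] = [5, 2, 7, 7]
r5 m[φ3→X10] = [3, 8, 9, 5]
r5 m[X10→φ0] = [63, 504, 405, 175]
r5 m[X10→φ1] = [24, 48, 72, 40]
r5 m[X10→φ3] = [168, 378, 360, 280]
r5 m[X1→φ0] = [1, 1, 1, 1]
r5 m[X8→φ1] = [5, 2, 7, 7]
r5 m[X8→φ2] = [648, 320, 432, 432]
r6 m[φ0→X10] = [8, 6, 8, 8]
r6 m[φ0→X1] = [3240, 1400, 2430, 3024]
r6 m[φ1→X10] = [21, 63, 45, 35]
r6 m[φ1→X8] = [648, 320, 432, 432]
r6 m[φ2→X8] = [5, 2, 7, 7]
r6 m[φ3→X10] = [3, 8, 9, 5]
r6 m[X10→φ0] = [63, 504, 405, 175]
r6 m[X10→φ1] = [24, 48, 72, 40]
r6 m[X10→φ3] = [168, 378, 360, 280]
r6 m[X1→φ0] = [1, 1, 1, 1]
r6 m[X8→φ1] = [5, 2, 7, 7]
r6 m[X8→φ2] = [648, 320, 432, 432]
fixed point reached at round 6
b[X8] = ⊗ incoming = [3240, 640, 3024, 3024]

b[X8] = [3240, 640, 3024, 3024]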